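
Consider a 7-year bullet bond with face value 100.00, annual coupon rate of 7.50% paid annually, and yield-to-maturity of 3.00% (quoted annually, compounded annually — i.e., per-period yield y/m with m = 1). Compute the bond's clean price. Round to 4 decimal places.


Answer: Price = 128.0363

Derivation:
Coupon per period c = face * coupon_rate / m = 7.500000
Periods per year m = 1; per-period yield y/m = 0.030000
Number of cashflows N = 7
Cashflows (t years, CF_t, discount factor 1/(1+y/m)^(m*t), PV):
  t = 1.0000: CF_t = 7.500000, DF = 0.970874, PV = 7.281553
  t = 2.0000: CF_t = 7.500000, DF = 0.942596, PV = 7.069469
  t = 3.0000: CF_t = 7.500000, DF = 0.915142, PV = 6.863562
  t = 4.0000: CF_t = 7.500000, DF = 0.888487, PV = 6.663653
  t = 5.0000: CF_t = 7.500000, DF = 0.862609, PV = 6.469566
  t = 6.0000: CF_t = 7.500000, DF = 0.837484, PV = 6.281132
  t = 7.0000: CF_t = 107.500000, DF = 0.813092, PV = 87.407337
Price P = sum_t PV_t = 128.036273


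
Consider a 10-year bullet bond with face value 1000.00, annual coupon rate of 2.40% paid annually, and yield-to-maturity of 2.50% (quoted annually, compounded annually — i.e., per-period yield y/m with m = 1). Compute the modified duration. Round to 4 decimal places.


Coupon per period c = face * coupon_rate / m = 24.000000
Periods per year m = 1; per-period yield y/m = 0.025000
Number of cashflows N = 10
Cashflows (t years, CF_t, discount factor 1/(1+y/m)^(m*t), PV):
  t = 1.0000: CF_t = 24.000000, DF = 0.975610, PV = 23.414634
  t = 2.0000: CF_t = 24.000000, DF = 0.951814, PV = 22.843546
  t = 3.0000: CF_t = 24.000000, DF = 0.928599, PV = 22.286386
  t = 4.0000: CF_t = 24.000000, DF = 0.905951, PV = 21.742815
  t = 5.0000: CF_t = 24.000000, DF = 0.883854, PV = 21.212503
  t = 6.0000: CF_t = 24.000000, DF = 0.862297, PV = 20.695125
  t = 7.0000: CF_t = 24.000000, DF = 0.841265, PV = 20.190366
  t = 8.0000: CF_t = 24.000000, DF = 0.820747, PV = 19.697918
  t = 9.0000: CF_t = 24.000000, DF = 0.800728, PV = 19.217481
  t = 10.0000: CF_t = 1024.000000, DF = 0.781198, PV = 799.947163
Price P = sum_t PV_t = 991.247936
First compute Macaulay numerator sum_t t * PV_t:
  t * PV_t at t = 1.0000: 23.414634
  t * PV_t at t = 2.0000: 45.687091
  t * PV_t at t = 3.0000: 66.859158
  t * PV_t at t = 4.0000: 86.971262
  t * PV_t at t = 5.0000: 106.062515
  t * PV_t at t = 6.0000: 124.170749
  t * PV_t at t = 7.0000: 141.332559
  t * PV_t at t = 8.0000: 157.583342
  t * PV_t at t = 9.0000: 172.957326
  t * PV_t at t = 10.0000: 7999.471634
Macaulay duration D = 8924.510269 / 991.247936 = 9.003308
Modified duration = D / (1 + y/m) = 9.003308 / (1 + 0.025000) = 8.783715

Answer: Modified duration = 8.7837


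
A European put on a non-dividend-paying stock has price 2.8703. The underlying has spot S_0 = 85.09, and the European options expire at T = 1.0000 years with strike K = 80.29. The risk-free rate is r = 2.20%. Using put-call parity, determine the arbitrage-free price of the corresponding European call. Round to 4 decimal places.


Put-call parity: C - P = S_0 * exp(-qT) - K * exp(-rT).
S_0 * exp(-qT) = 85.0900 * 1.00000000 = 85.09000000
K * exp(-rT) = 80.2900 * 0.97824024 = 78.54290847
C = P + S*exp(-qT) - K*exp(-rT)
C = 2.8703 + 85.09000000 - 78.54290847 = 9.4174

Answer: Call price = 9.4174


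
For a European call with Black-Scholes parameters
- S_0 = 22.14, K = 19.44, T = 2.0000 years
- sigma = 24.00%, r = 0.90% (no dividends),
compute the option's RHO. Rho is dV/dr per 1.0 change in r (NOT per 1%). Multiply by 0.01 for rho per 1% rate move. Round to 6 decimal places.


d1 = 0.6059113398; d2 = 0.2665000848
phi(d1) = 0.3320390126; exp(-qT) = 1.0000000000; exp(-rT) = 0.9821610324
N(d2) = 0.6050729530
Rho = K*T*exp(-rT)*N(d2) = 19.4400 * 2.0000 * 0.9821610324 * 0.6050729530 = 23.105570

Answer: Rho = 23.105570


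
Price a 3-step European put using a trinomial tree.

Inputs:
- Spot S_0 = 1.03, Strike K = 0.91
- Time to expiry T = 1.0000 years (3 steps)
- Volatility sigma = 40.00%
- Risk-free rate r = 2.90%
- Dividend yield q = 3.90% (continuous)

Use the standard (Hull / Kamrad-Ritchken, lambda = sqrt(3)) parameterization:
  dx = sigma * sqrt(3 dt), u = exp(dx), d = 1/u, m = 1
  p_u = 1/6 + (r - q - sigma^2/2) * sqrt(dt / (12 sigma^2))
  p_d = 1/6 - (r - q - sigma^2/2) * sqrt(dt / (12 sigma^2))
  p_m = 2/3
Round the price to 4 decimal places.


dt = T/N = 0.333333; dx = sigma*sqrt(3*dt) = 0.400000
u = exp(dx) = 1.491825; d = 1/u = 0.670320
p_u = 0.129167, p_m = 0.666667, p_d = 0.204167
Discount per step: exp(-r*dt) = 0.990380
Stock lattice S(k, j) with j the centered position index:
  k=0: S(0,+0) = 1.0300
  k=1: S(1,-1) = 0.6904; S(1,+0) = 1.0300; S(1,+1) = 1.5366
  k=2: S(2,-2) = 0.4628; S(2,-1) = 0.6904; S(2,+0) = 1.0300; S(2,+1) = 1.5366; S(2,+2) = 2.2923
  k=3: S(3,-3) = 0.3102; S(3,-2) = 0.4628; S(3,-1) = 0.6904; S(3,+0) = 1.0300; S(3,+1) = 1.5366; S(3,+2) = 2.2923; S(3,+3) = 3.4197
Terminal payoffs V(N, j) = max(K - S_T, 0):
  V(3,-3) = 0.599770; V(3,-2) = 0.447191; V(3,-1) = 0.219570; V(3,+0) = 0.000000; V(3,+1) = 0.000000; V(3,+2) = 0.000000; V(3,+3) = 0.000000
Backward induction: V(k, j) = exp(-r*dt) * [p_u * V(k+1, j+1) + p_m * V(k+1, j) + p_d * V(k+1, j-1)]
  V(2,-2) = exp(-r*dt) * [p_u*0.219570 + p_m*0.447191 + p_d*0.599770] = 0.444623
  V(2,-1) = exp(-r*dt) * [p_u*0.000000 + p_m*0.219570 + p_d*0.447191] = 0.235395
  V(2,+0) = exp(-r*dt) * [p_u*0.000000 + p_m*0.000000 + p_d*0.219570] = 0.044398
  V(2,+1) = exp(-r*dt) * [p_u*0.000000 + p_m*0.000000 + p_d*0.000000] = 0.000000
  V(2,+2) = exp(-r*dt) * [p_u*0.000000 + p_m*0.000000 + p_d*0.000000] = 0.000000
  V(1,-1) = exp(-r*dt) * [p_u*0.044398 + p_m*0.235395 + p_d*0.444623] = 0.251004
  V(1,+0) = exp(-r*dt) * [p_u*0.000000 + p_m*0.044398 + p_d*0.235395] = 0.076911
  V(1,+1) = exp(-r*dt) * [p_u*0.000000 + p_m*0.000000 + p_d*0.044398] = 0.008977
  V(0,+0) = exp(-r*dt) * [p_u*0.008977 + p_m*0.076911 + p_d*0.251004] = 0.102683

Answer: Price = V(0,0) = 0.1027


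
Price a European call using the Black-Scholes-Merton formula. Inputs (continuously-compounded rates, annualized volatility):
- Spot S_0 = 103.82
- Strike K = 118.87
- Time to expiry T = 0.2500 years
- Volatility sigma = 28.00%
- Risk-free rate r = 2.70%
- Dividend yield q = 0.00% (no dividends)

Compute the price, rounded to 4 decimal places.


d1 = (ln(S/K) + (r - q + 0.5*sigma^2) * T) / (sigma * sqrt(T)) = -0.84872735
d2 = d1 - sigma * sqrt(T) = -0.98872735
exp(-rT) = 0.99327273; exp(-qT) = 1.00000000
C = S_0 * exp(-qT) * N(d1) - K * exp(-rT) * N(d2)
N(d1) = 0.19801651; N(d2) = 0.16139828
C = 103.8200 * 1.00000000 * 0.19801651 - 118.8700 * 0.99327273 * 0.16139828 = 1.5017

Answer: Price = 1.5017


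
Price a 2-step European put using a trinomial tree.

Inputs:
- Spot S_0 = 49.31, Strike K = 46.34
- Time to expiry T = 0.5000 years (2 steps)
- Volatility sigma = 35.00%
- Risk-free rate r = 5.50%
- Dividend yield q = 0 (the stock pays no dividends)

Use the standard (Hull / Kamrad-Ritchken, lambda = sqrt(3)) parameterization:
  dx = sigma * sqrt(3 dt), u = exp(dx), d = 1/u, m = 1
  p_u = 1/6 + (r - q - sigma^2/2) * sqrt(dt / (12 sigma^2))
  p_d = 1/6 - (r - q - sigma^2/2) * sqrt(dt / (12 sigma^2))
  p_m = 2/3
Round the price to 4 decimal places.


Answer: Price = V(0,0) = 2.7205

Derivation:
dt = T/N = 0.250000; dx = sigma*sqrt(3*dt) = 0.303109
u = exp(dx) = 1.354062; d = 1/u = 0.738519
p_u = 0.164089, p_m = 0.666667, p_d = 0.169244
Discount per step: exp(-r*dt) = 0.986344
Stock lattice S(k, j) with j the centered position index:
  k=0: S(0,+0) = 49.3100
  k=1: S(1,-1) = 36.4164; S(1,+0) = 49.3100; S(1,+1) = 66.7688
  k=2: S(2,-2) = 26.8942; S(2,-1) = 36.4164; S(2,+0) = 49.3100; S(2,+1) = 66.7688; S(2,+2) = 90.4091
Terminal payoffs V(N, j) = max(K - S_T, 0):
  V(2,-2) = 19.445841; V(2,-1) = 9.923644; V(2,+0) = 0.000000; V(2,+1) = 0.000000; V(2,+2) = 0.000000
Backward induction: V(k, j) = exp(-r*dt) * [p_u * V(k+1, j+1) + p_m * V(k+1, j) + p_d * V(k+1, j-1)]
  V(1,-1) = exp(-r*dt) * [p_u*0.000000 + p_m*9.923644 + p_d*19.445841] = 9.771570
  V(1,+0) = exp(-r*dt) * [p_u*0.000000 + p_m*0.000000 + p_d*9.923644] = 1.656583
  V(1,+1) = exp(-r*dt) * [p_u*0.000000 + p_m*0.000000 + p_d*0.000000] = 0.000000
  V(0,+0) = exp(-r*dt) * [p_u*0.000000 + p_m*1.656583 + p_d*9.771570] = 2.720504


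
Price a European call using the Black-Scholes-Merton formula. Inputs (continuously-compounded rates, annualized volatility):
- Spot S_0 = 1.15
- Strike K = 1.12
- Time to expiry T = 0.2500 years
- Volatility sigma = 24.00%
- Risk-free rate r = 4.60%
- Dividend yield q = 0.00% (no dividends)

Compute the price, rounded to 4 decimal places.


d1 = (ln(S/K) + (r - q + 0.5*sigma^2) * T) / (sigma * sqrt(T)) = 0.37611048
d2 = d1 - sigma * sqrt(T) = 0.25611048
exp(-rT) = 0.98856587; exp(-qT) = 1.00000000
C = S_0 * exp(-qT) * N(d1) - K * exp(-rT) * N(d2)
N(d1) = 0.64658262; N(d2) = 0.60106723
C = 1.1500 * 1.00000000 * 0.64658262 - 1.1200 * 0.98856587 * 0.60106723 = 0.0781

Answer: Price = 0.0781


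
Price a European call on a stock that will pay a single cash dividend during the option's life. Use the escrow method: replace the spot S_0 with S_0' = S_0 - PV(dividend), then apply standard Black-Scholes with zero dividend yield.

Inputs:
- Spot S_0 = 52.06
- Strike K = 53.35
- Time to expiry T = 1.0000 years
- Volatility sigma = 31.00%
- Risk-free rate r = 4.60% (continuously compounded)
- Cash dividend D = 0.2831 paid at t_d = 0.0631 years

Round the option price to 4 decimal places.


PV(D) = D * exp(-r * t_d) = 0.2831 * 0.99710161 = 0.28227947
S_0' = S_0 - PV(D) = 52.0600 - 0.28227947 = 51.77772053
d1 = (ln(S_0'/K) + (r + sigma^2/2)*T) / (sigma*sqrt(T)) = 0.20689024
d2 = d1 - sigma*sqrt(T) = -0.10310976
exp(-rT) = 0.95504196
N(d1) = 0.58195221; N(d2) = 0.45893793
C = S_0' * N(d1) - K * exp(-rT) * N(d2) = 51.77772053 * 0.58195221 - 53.3500 * 0.95504196 * 0.45893793 = 6.7486

Answer: Price = 6.7486


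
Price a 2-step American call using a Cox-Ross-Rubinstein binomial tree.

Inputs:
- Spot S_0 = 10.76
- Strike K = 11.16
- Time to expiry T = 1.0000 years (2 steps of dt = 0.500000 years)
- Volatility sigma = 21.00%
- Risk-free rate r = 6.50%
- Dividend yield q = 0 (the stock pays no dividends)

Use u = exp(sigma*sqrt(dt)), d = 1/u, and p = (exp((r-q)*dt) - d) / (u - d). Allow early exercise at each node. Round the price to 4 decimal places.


dt = T/N = 0.500000
u = exp(sigma*sqrt(dt)) = 1.160084; d = 1/u = 0.862007
p = (exp((r-q)*dt) - d) / (u - d) = 0.573768
Discount per step: exp(-r*dt) = 0.968022
Stock lattice S(k, i) with i counting down-moves:
  k=0: S(0,0) = 10.7600
  k=1: S(1,0) = 12.4825; S(1,1) = 9.2752
  k=2: S(2,0) = 14.4808; S(2,1) = 10.7600; S(2,2) = 7.9953
Terminal payoffs V(N, i) = max(S_T - K, 0):
  V(2,0) = 3.320753; V(2,1) = 0.000000; V(2,2) = 0.000000
Backward induction: V(k, i) = exp(-r*dt) * [p * V(k+1, i) + (1-p) * V(k+1, i+1)]; then take max(V_cont, immediate exercise) for American.
  V(1,0) = exp(-r*dt) * [p*3.320753 + (1-p)*0.000000] = 1.844414; exercise = 1.322504; V(1,0) = max -> 1.844414
  V(1,1) = exp(-r*dt) * [p*0.000000 + (1-p)*0.000000] = 0.000000; exercise = 0.000000; V(1,1) = max -> 0.000000
  V(0,0) = exp(-r*dt) * [p*1.844414 + (1-p)*0.000000] = 1.024425; exercise = 0.000000; V(0,0) = max -> 1.024425

Answer: Price = V(0,0) = 1.0244


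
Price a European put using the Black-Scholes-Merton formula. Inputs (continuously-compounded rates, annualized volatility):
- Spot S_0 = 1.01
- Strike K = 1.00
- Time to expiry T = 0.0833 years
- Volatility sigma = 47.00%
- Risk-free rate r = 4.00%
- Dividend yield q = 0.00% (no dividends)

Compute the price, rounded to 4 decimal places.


Answer: Price = 0.0479

Derivation:
d1 = (ln(S/K) + (r - q + 0.5*sigma^2) * T) / (sigma * sqrt(T)) = 0.16574115
d2 = d1 - sigma * sqrt(T) = 0.03009097
exp(-rT) = 0.99667354; exp(-qT) = 1.00000000
P = K * exp(-rT) * N(-d2) - S_0 * exp(-qT) * N(-d1)
N(-d1) = 0.43418033; N(-d2) = 0.48799725
P = 1.0000 * 0.99667354 * 0.48799725 - 1.0100 * 1.00000000 * 0.43418033 = 0.0479


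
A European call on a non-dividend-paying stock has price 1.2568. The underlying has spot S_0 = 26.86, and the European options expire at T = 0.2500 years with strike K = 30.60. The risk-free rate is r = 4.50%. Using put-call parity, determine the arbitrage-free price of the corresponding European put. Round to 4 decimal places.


Answer: Put price = 4.6545

Derivation:
Put-call parity: C - P = S_0 * exp(-qT) - K * exp(-rT).
S_0 * exp(-qT) = 26.8600 * 1.00000000 = 26.86000000
K * exp(-rT) = 30.6000 * 0.98881304 = 30.25767917
P = C - S*exp(-qT) + K*exp(-rT)
P = 1.2568 - 26.86000000 + 30.25767917 = 4.6545


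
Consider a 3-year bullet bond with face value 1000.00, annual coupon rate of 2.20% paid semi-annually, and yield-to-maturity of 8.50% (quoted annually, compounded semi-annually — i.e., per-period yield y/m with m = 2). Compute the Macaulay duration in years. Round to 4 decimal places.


Coupon per period c = face * coupon_rate / m = 11.000000
Periods per year m = 2; per-period yield y/m = 0.042500
Number of cashflows N = 6
Cashflows (t years, CF_t, discount factor 1/(1+y/m)^(m*t), PV):
  t = 0.5000: CF_t = 11.000000, DF = 0.959233, PV = 10.551559
  t = 1.0000: CF_t = 11.000000, DF = 0.920127, PV = 10.121399
  t = 1.5000: CF_t = 11.000000, DF = 0.882616, PV = 9.708776
  t = 2.0000: CF_t = 11.000000, DF = 0.846634, PV = 9.312975
  t = 2.5000: CF_t = 11.000000, DF = 0.812119, PV = 8.933309
  t = 3.0000: CF_t = 1011.000000, DF = 0.779011, PV = 787.580172
Price P = sum_t PV_t = 836.208190
Macaulay numerator sum_t t * PV_t:
  t * PV_t at t = 0.5000: 5.275779
  t * PV_t at t = 1.0000: 10.121399
  t * PV_t at t = 1.5000: 14.563164
  t * PV_t at t = 2.0000: 18.625950
  t * PV_t at t = 2.5000: 22.333273
  t * PV_t at t = 3.0000: 2362.740515
Macaulay duration D = (sum_t t * PV_t) / P = 2433.660081 / 836.208190 = 2.910352

Answer: Macaulay duration = 2.9104 years


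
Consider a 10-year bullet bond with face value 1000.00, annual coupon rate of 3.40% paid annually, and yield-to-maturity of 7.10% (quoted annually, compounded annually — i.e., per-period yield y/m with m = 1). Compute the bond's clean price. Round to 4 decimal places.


Answer: Price = 741.3245

Derivation:
Coupon per period c = face * coupon_rate / m = 34.000000
Periods per year m = 1; per-period yield y/m = 0.071000
Number of cashflows N = 10
Cashflows (t years, CF_t, discount factor 1/(1+y/m)^(m*t), PV):
  t = 1.0000: CF_t = 34.000000, DF = 0.933707, PV = 31.746032
  t = 2.0000: CF_t = 34.000000, DF = 0.871808, PV = 29.641486
  t = 3.0000: CF_t = 34.000000, DF = 0.814013, PV = 27.676458
  t = 4.0000: CF_t = 34.000000, DF = 0.760050, PV = 25.841697
  t = 5.0000: CF_t = 34.000000, DF = 0.709664, PV = 24.128569
  t = 6.0000: CF_t = 34.000000, DF = 0.662618, PV = 22.529009
  t = 7.0000: CF_t = 34.000000, DF = 0.618691, PV = 21.035489
  t = 8.0000: CF_t = 34.000000, DF = 0.577676, PV = 19.640980
  t = 9.0000: CF_t = 34.000000, DF = 0.539380, PV = 18.338917
  t = 10.0000: CF_t = 1034.000000, DF = 0.503623, PV = 520.745865
Price P = sum_t PV_t = 741.324502


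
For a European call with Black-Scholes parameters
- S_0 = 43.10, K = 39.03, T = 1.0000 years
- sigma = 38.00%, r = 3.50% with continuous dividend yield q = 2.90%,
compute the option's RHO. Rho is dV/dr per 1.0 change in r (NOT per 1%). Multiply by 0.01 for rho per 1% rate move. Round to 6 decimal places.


Answer: Rho = 20.147537

Derivation:
d1 = 0.4668221472; d2 = 0.0868221472
phi(d1) = 0.3577574659; exp(-qT) = 0.9714164645; exp(-rT) = 0.9656054163
N(d2) = 0.5345935584
Rho = K*T*exp(-rT)*N(d2) = 39.0300 * 1.0000 * 0.9656054163 * 0.5345935584 = 20.147537


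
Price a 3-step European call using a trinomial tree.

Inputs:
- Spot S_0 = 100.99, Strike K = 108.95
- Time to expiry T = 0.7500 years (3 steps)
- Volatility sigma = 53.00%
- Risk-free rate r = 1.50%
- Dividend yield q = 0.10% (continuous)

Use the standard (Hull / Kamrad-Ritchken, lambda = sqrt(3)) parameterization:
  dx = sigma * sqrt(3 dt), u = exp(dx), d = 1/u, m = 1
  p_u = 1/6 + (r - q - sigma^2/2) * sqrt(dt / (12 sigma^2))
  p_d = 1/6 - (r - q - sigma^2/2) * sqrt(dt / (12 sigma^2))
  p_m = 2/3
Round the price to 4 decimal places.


Answer: Price = V(0,0) = 15.0416

Derivation:
dt = T/N = 0.250000; dx = sigma*sqrt(3*dt) = 0.458993
u = exp(dx) = 1.582480; d = 1/u = 0.631919
p_u = 0.132230, p_m = 0.666667, p_d = 0.201103
Discount per step: exp(-r*dt) = 0.996257
Stock lattice S(k, j) with j the centered position index:
  k=0: S(0,+0) = 100.9900
  k=1: S(1,-1) = 63.8175; S(1,+0) = 100.9900; S(1,+1) = 159.8147
  k=2: S(2,-2) = 40.3275; S(2,-1) = 63.8175; S(2,+0) = 100.9900; S(2,+1) = 159.8147; S(2,+2) = 252.9036
  k=3: S(3,-3) = 25.4838; S(3,-2) = 40.3275; S(3,-1) = 63.8175; S(3,+0) = 100.9900; S(3,+1) = 159.8147; S(3,+2) = 252.9036; S(3,+3) = 400.2150
Terminal payoffs V(N, j) = max(S_T - K, 0):
  V(3,-3) = 0.000000; V(3,-2) = 0.000000; V(3,-1) = 0.000000; V(3,+0) = 0.000000; V(3,+1) = 50.864692; V(3,+2) = 143.953611; V(3,+3) = 291.264997
Backward induction: V(k, j) = exp(-r*dt) * [p_u * V(k+1, j+1) + p_m * V(k+1, j) + p_d * V(k+1, j-1)]
  V(2,-2) = exp(-r*dt) * [p_u*0.000000 + p_m*0.000000 + p_d*0.000000] = 0.000000
  V(2,-1) = exp(-r*dt) * [p_u*0.000000 + p_m*0.000000 + p_d*0.000000] = 0.000000
  V(2,+0) = exp(-r*dt) * [p_u*50.864692 + p_m*0.000000 + p_d*0.000000] = 6.700659
  V(2,+1) = exp(-r*dt) * [p_u*143.953611 + p_m*50.864692 + p_d*0.000000] = 52.746595
  V(2,+2) = exp(-r*dt) * [p_u*291.264997 + p_m*143.953611 + p_d*50.864692] = 144.170426
  V(1,-1) = exp(-r*dt) * [p_u*6.700659 + p_m*0.000000 + p_d*0.000000] = 0.882711
  V(1,+0) = exp(-r*dt) * [p_u*52.746595 + p_m*6.700659 + p_d*0.000000] = 11.398956
  V(1,+1) = exp(-r*dt) * [p_u*144.170426 + p_m*52.746595 + p_d*6.700659] = 55.367545
  V(0,+0) = exp(-r*dt) * [p_u*55.367545 + p_m*11.398956 + p_d*0.882711] = 15.041554


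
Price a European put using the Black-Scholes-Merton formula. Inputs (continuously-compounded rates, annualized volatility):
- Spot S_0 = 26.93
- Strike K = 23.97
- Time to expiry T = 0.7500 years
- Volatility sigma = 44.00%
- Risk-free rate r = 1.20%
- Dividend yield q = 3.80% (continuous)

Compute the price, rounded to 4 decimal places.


d1 = (ln(S/K) + (r - q + 0.5*sigma^2) * T) / (sigma * sqrt(T)) = 0.44492149
d2 = d1 - sigma * sqrt(T) = 0.06387031
exp(-rT) = 0.99104038; exp(-qT) = 0.97190229
P = K * exp(-rT) * N(-d2) - S_0 * exp(-qT) * N(-d1)
N(-d1) = 0.32818825; N(-d2) = 0.47453674
P = 23.9700 * 0.99104038 * 0.47453674 - 26.9300 * 0.97190229 * 0.32818825 = 2.6830

Answer: Price = 2.6830


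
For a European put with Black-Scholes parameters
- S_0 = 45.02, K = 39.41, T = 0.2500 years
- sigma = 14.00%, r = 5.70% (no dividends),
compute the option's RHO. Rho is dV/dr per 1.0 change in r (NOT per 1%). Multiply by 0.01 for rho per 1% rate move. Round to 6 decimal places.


Answer: Rho = -0.186829

Derivation:
d1 = 2.1398177753; d2 = 2.0698177753
phi(d1) = 0.0404233137; exp(-qT) = 1.0000000000; exp(-rT) = 0.9858510507
N(-d2) = 0.0192347061
Rho = -K*T*exp(-rT)*N(-d2) = -39.4100 * 0.2500 * 0.9858510507 * 0.0192347061 = -0.186829


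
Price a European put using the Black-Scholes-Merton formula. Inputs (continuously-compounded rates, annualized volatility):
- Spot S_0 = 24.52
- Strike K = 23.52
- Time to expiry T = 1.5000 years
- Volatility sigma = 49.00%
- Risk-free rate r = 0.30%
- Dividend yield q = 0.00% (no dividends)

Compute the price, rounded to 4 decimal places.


Answer: Price = 5.1166

Derivation:
d1 = (ln(S/K) + (r - q + 0.5*sigma^2) * T) / (sigma * sqrt(T)) = 0.37694313
d2 = d1 - sigma * sqrt(T) = -0.22318186
exp(-rT) = 0.99551011; exp(-qT) = 1.00000000
P = K * exp(-rT) * N(-d2) - S_0 * exp(-qT) * N(-d1)
N(-d1) = 0.35310794; N(-d2) = 0.58830302
P = 23.5200 * 0.99551011 * 0.58830302 - 24.5200 * 1.00000000 * 0.35310794 = 5.1166


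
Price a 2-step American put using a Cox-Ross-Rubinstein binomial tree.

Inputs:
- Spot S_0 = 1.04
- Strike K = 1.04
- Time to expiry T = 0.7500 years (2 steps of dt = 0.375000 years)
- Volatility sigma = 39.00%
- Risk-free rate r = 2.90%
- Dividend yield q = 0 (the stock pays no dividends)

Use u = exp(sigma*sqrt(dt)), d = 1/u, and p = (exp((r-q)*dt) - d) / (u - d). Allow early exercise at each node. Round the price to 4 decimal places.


Answer: Price = V(0,0) = 0.1173

Derivation:
dt = T/N = 0.375000
u = exp(sigma*sqrt(dt)) = 1.269757; d = 1/u = 0.787552
p = (exp((r-q)*dt) - d) / (u - d) = 0.463252
Discount per step: exp(-r*dt) = 0.989184
Stock lattice S(k, i) with i counting down-moves:
  k=0: S(0,0) = 1.0400
  k=1: S(1,0) = 1.3205; S(1,1) = 0.8191
  k=2: S(2,0) = 1.6768; S(2,1) = 1.0400; S(2,2) = 0.6450
Terminal payoffs V(N, i) = max(K - S_T, 0):
  V(2,0) = 0.000000; V(2,1) = 0.000000; V(2,2) = 0.394952
Backward induction: V(k, i) = exp(-r*dt) * [p * V(k+1, i) + (1-p) * V(k+1, i+1)]; then take max(V_cont, immediate exercise) for American.
  V(1,0) = exp(-r*dt) * [p*0.000000 + (1-p)*0.000000] = 0.000000; exercise = 0.000000; V(1,0) = max -> 0.000000
  V(1,1) = exp(-r*dt) * [p*0.000000 + (1-p)*0.394952] = 0.209697; exercise = 0.220945; V(1,1) = max -> 0.220945
  V(0,0) = exp(-r*dt) * [p*0.000000 + (1-p)*0.220945] = 0.117309; exercise = 0.000000; V(0,0) = max -> 0.117309


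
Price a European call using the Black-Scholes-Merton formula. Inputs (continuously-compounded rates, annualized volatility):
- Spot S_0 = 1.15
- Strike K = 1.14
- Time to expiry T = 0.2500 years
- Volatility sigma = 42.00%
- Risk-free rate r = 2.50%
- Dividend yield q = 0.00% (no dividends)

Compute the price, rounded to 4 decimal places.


d1 = (ln(S/K) + (r - q + 0.5*sigma^2) * T) / (sigma * sqrt(T)) = 0.17635086
d2 = d1 - sigma * sqrt(T) = -0.03364914
exp(-rT) = 0.99376949; exp(-qT) = 1.00000000
C = S_0 * exp(-qT) * N(d1) - K * exp(-rT) * N(d2)
N(d1) = 0.56999085; N(d2) = 0.48657847
C = 1.1500 * 1.00000000 * 0.56999085 - 1.1400 * 0.99376949 * 0.48657847 = 0.1042

Answer: Price = 0.1042


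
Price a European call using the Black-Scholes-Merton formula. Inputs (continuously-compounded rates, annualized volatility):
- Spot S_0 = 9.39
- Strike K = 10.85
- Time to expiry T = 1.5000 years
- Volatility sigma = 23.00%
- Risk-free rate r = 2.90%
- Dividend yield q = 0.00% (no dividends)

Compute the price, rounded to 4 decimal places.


Answer: Price = 0.6785

Derivation:
d1 = (ln(S/K) + (r - q + 0.5*sigma^2) * T) / (sigma * sqrt(T)) = -0.21777308
d2 = d1 - sigma * sqrt(T) = -0.49946440
exp(-rT) = 0.95743255; exp(-qT) = 1.00000000
C = S_0 * exp(-qT) * N(d1) - K * exp(-rT) * N(d2)
N(d1) = 0.41380296; N(d2) = 0.30872613
C = 9.3900 * 1.00000000 * 0.41380296 - 10.8500 * 0.95743255 * 0.30872613 = 0.6785


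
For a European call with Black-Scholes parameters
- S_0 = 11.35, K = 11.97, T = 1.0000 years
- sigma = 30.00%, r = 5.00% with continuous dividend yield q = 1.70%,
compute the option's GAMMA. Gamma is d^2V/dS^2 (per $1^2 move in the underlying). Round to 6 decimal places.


Answer: Gamma = 0.114795

Derivation:
d1 = 0.0827140812; d2 = -0.2172859188
phi(d1) = 0.3975799064; exp(-qT) = 0.9831436846; exp(-rT) = 0.9512294245
Gamma = exp(-qT) * phi(d1) / (S * sigma * sqrt(T)) = 0.9831436846 * 0.3975799064 / (11.3500 * 0.3000 * 1.0000000000) = 0.114795


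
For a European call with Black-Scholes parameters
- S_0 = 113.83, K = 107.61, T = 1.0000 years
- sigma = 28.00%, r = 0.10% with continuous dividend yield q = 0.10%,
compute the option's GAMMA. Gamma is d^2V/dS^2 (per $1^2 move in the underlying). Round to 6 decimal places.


d1 = 0.3406875969; d2 = 0.0606875969
phi(d1) = 0.3764490552; exp(-qT) = 0.9990004998; exp(-rT) = 0.9990004998
Gamma = exp(-qT) * phi(d1) / (S * sigma * sqrt(T)) = 0.9990004998 * 0.3764490552 / (113.8300 * 0.2800 * 1.0000000000) = 0.011799

Answer: Gamma = 0.011799


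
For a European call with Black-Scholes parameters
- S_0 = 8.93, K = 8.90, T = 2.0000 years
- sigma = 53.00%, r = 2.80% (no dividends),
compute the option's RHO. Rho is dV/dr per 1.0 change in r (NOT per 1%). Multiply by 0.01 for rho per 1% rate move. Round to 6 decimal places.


Answer: Rho = 6.459273

Derivation:
d1 = 0.4539693820; d2 = -0.2955638061
phi(d1) = 0.3598807210; exp(-qT) = 1.0000000000; exp(-rT) = 0.9455391359
N(d2) = 0.3837816089
Rho = K*T*exp(-rT)*N(d2) = 8.9000 * 2.0000 * 0.9455391359 * 0.3837816089 = 6.459273


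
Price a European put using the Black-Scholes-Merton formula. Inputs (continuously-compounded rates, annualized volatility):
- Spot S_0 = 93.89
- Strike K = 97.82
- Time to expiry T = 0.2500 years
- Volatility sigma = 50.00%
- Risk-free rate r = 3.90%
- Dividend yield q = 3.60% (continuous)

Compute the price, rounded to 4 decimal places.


Answer: Price = 11.4789

Derivation:
d1 = (ln(S/K) + (r - q + 0.5*sigma^2) * T) / (sigma * sqrt(T)) = -0.03602068
d2 = d1 - sigma * sqrt(T) = -0.28602068
exp(-rT) = 0.99029738; exp(-qT) = 0.99104038
P = K * exp(-rT) * N(-d2) - S_0 * exp(-qT) * N(-d1)
N(-d1) = 0.51436707; N(-d2) = 0.61256886
P = 97.8200 * 0.99029738 * 0.61256886 - 93.8900 * 0.99104038 * 0.51436707 = 11.4789


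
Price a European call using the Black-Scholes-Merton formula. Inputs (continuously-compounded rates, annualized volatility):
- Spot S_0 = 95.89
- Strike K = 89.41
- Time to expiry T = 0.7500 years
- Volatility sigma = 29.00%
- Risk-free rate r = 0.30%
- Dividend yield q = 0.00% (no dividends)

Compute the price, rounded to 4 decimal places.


Answer: Price = 12.9666

Derivation:
d1 = (ln(S/K) + (r - q + 0.5*sigma^2) * T) / (sigma * sqrt(T)) = 0.41313062
d2 = d1 - sigma * sqrt(T) = 0.16198326
exp(-rT) = 0.99775253; exp(-qT) = 1.00000000
C = S_0 * exp(-qT) * N(d1) - K * exp(-rT) * N(d2)
N(d1) = 0.66024454; N(d2) = 0.56434048
C = 95.8900 * 1.00000000 * 0.66024454 - 89.4100 * 0.99775253 * 0.56434048 = 12.9666


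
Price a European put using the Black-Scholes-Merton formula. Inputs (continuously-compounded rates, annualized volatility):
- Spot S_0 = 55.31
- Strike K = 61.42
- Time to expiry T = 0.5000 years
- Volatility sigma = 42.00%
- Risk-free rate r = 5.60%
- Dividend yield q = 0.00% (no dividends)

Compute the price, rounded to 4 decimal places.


Answer: Price = 9.2206

Derivation:
d1 = (ln(S/K) + (r - q + 0.5*sigma^2) * T) / (sigma * sqrt(T)) = -0.11004531
d2 = d1 - sigma * sqrt(T) = -0.40703016
exp(-rT) = 0.97238837; exp(-qT) = 1.00000000
P = K * exp(-rT) * N(-d2) - S_0 * exp(-qT) * N(-d1)
N(-d1) = 0.54381328; N(-d2) = 0.65800708
P = 61.4200 * 0.97238837 * 0.65800708 - 55.3100 * 1.00000000 * 0.54381328 = 9.2206


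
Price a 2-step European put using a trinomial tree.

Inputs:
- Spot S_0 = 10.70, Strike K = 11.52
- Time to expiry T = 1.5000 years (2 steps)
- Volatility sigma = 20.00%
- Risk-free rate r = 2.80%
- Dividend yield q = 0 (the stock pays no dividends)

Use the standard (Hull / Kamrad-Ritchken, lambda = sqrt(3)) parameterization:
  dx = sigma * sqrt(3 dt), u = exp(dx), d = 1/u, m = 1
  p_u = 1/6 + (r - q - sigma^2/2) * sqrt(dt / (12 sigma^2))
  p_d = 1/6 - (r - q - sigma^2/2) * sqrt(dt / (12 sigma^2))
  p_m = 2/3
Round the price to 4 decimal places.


dt = T/N = 0.750000; dx = sigma*sqrt(3*dt) = 0.300000
u = exp(dx) = 1.349859; d = 1/u = 0.740818
p_u = 0.176667, p_m = 0.666667, p_d = 0.156667
Discount per step: exp(-r*dt) = 0.979219
Stock lattice S(k, j) with j the centered position index:
  k=0: S(0,+0) = 10.7000
  k=1: S(1,-1) = 7.9268; S(1,+0) = 10.7000; S(1,+1) = 14.4435
  k=2: S(2,-2) = 5.8723; S(2,-1) = 7.9268; S(2,+0) = 10.7000; S(2,+1) = 14.4435; S(2,+2) = 19.4967
Terminal payoffs V(N, j) = max(K - S_T, 0):
  V(2,-2) = 5.647715; V(2,-1) = 3.593245; V(2,+0) = 0.820000; V(2,+1) = 0.000000; V(2,+2) = 0.000000
Backward induction: V(k, j) = exp(-r*dt) * [p_u * V(k+1, j+1) + p_m * V(k+1, j) + p_d * V(k+1, j-1)]
  V(1,-1) = exp(-r*dt) * [p_u*0.820000 + p_m*3.593245 + p_d*5.647715] = 3.353993
  V(1,+0) = exp(-r*dt) * [p_u*0.000000 + p_m*0.820000 + p_d*3.593245] = 1.086550
  V(1,+1) = exp(-r*dt) * [p_u*0.000000 + p_m*0.000000 + p_d*0.820000] = 0.125797
  V(0,+0) = exp(-r*dt) * [p_u*0.125797 + p_m*1.086550 + p_d*3.353993] = 1.245615

Answer: Price = V(0,0) = 1.2456


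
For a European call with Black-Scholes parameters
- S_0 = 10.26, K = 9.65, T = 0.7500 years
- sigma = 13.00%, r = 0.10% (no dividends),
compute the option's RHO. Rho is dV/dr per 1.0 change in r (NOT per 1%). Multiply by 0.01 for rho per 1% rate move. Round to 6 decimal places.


d1 = 0.6073940174; d2 = 0.4948107149
phi(d1) = 0.3317404877; exp(-qT) = 1.0000000000; exp(-rT) = 0.9992502812
N(d2) = 0.6896331299
Rho = K*T*exp(-rT)*N(d2) = 9.6500 * 0.7500 * 0.9992502812 * 0.6896331299 = 4.987478

Answer: Rho = 4.987478


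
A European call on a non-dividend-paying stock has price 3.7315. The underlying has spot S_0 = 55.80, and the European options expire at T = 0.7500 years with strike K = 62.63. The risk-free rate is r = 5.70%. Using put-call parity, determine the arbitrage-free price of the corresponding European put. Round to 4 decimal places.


Put-call parity: C - P = S_0 * exp(-qT) - K * exp(-rT).
S_0 * exp(-qT) = 55.8000 * 1.00000000 = 55.80000000
K * exp(-rT) = 62.6300 * 0.95815090 = 60.00899073
P = C - S*exp(-qT) + K*exp(-rT)
P = 3.7315 - 55.80000000 + 60.00899073 = 7.9405

Answer: Put price = 7.9405


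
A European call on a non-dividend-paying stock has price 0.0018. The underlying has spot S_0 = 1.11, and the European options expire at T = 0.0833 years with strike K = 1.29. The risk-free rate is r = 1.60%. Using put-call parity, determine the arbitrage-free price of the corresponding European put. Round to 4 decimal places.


Put-call parity: C - P = S_0 * exp(-qT) - K * exp(-rT).
S_0 * exp(-qT) = 1.1100 * 1.00000000 = 1.11000000
K * exp(-rT) = 1.2900 * 0.99866809 = 1.28828183
P = C - S*exp(-qT) + K*exp(-rT)
P = 0.0018 - 1.11000000 + 1.28828183 = 0.1801

Answer: Put price = 0.1801


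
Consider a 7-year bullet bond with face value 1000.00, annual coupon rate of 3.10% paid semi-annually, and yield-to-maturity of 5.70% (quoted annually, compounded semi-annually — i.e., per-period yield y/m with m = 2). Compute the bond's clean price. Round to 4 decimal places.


Coupon per period c = face * coupon_rate / m = 15.500000
Periods per year m = 2; per-period yield y/m = 0.028500
Number of cashflows N = 14
Cashflows (t years, CF_t, discount factor 1/(1+y/m)^(m*t), PV):
  t = 0.5000: CF_t = 15.500000, DF = 0.972290, PV = 15.070491
  t = 1.0000: CF_t = 15.500000, DF = 0.945347, PV = 14.652884
  t = 1.5000: CF_t = 15.500000, DF = 0.919152, PV = 14.246849
  t = 2.0000: CF_t = 15.500000, DF = 0.893682, PV = 13.852065
  t = 2.5000: CF_t = 15.500000, DF = 0.868917, PV = 13.468221
  t = 3.0000: CF_t = 15.500000, DF = 0.844840, PV = 13.095013
  t = 3.5000: CF_t = 15.500000, DF = 0.821429, PV = 12.732146
  t = 4.0000: CF_t = 15.500000, DF = 0.798667, PV = 12.379335
  t = 4.5000: CF_t = 15.500000, DF = 0.776536, PV = 12.036301
  t = 5.0000: CF_t = 15.500000, DF = 0.755018, PV = 11.702772
  t = 5.5000: CF_t = 15.500000, DF = 0.734096, PV = 11.378485
  t = 6.0000: CF_t = 15.500000, DF = 0.713754, PV = 11.063184
  t = 6.5000: CF_t = 15.500000, DF = 0.693976, PV = 10.756621
  t = 7.0000: CF_t = 1015.500000, DF = 0.674745, PV = 685.203832
Price P = sum_t PV_t = 851.638198

Answer: Price = 851.6382


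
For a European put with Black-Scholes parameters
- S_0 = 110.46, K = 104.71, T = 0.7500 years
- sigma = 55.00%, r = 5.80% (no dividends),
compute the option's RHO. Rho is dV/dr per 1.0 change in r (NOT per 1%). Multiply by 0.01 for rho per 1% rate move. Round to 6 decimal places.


d1 = 0.4417177587; d2 = -0.0345962134
phi(d1) = 0.3618607454; exp(-qT) = 1.0000000000; exp(-rT) = 0.9574325541
N(-d2) = 0.5137991395
Rho = -K*T*exp(-rT)*N(-d2) = -104.7100 * 0.7500 * 0.9574325541 * 0.5137991395 = -38.632337

Answer: Rho = -38.632337


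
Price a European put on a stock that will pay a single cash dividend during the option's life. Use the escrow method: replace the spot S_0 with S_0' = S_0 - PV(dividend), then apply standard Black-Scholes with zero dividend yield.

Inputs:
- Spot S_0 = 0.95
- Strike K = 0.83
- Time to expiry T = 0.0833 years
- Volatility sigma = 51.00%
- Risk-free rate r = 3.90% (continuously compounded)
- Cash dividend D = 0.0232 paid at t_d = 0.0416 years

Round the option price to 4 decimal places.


PV(D) = D * exp(-r * t_d) = 0.0232 * 0.99837892 = 0.02316239
S_0' = S_0 - PV(D) = 0.9500 - 0.02316239 = 0.92683761
d1 = (ln(S_0'/K) + (r + sigma^2/2)*T) / (sigma*sqrt(T)) = 0.84537277
d2 = d1 - sigma*sqrt(T) = 0.69817790
exp(-rT) = 0.99675657
N(-d1) = 0.19895137; N(-d2) = 0.24253297
P = K * exp(-rT) * N(-d2) - S_0' * N(-d1) = 0.8300 * 0.99675657 * 0.24253297 - 0.92683761 * 0.19895137 = 0.0163

Answer: Price = 0.0163


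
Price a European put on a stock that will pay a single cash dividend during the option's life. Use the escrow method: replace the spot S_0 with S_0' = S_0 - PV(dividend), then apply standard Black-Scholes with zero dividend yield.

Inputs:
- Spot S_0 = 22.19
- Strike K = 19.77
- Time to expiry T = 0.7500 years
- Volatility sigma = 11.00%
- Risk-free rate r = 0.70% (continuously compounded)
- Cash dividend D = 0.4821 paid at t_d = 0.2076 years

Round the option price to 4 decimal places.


Answer: Price = 0.1526

Derivation:
PV(D) = D * exp(-r * t_d) = 0.4821 * 0.99854786 = 0.48139992
S_0' = S_0 - PV(D) = 22.1900 - 0.48139992 = 21.70860008
d1 = (ln(S_0'/K) + (r + sigma^2/2)*T) / (sigma*sqrt(T)) = 1.08468750
d2 = d1 - sigma*sqrt(T) = 0.98942470
exp(-rT) = 0.99476376
N(-d1) = 0.13903004; N(-d2) = 0.16122770
P = K * exp(-rT) * N(-d2) - S_0' * N(-d1) = 19.7700 * 0.99476376 * 0.16122770 - 21.70860008 * 0.13903004 = 0.1526


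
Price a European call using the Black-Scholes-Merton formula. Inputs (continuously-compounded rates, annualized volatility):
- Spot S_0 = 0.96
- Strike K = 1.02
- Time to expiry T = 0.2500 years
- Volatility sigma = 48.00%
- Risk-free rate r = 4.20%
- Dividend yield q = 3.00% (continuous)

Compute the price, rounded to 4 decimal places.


d1 = (ln(S/K) + (r - q + 0.5*sigma^2) * T) / (sigma * sqrt(T)) = -0.12010259
d2 = d1 - sigma * sqrt(T) = -0.36010259
exp(-rT) = 0.98955493; exp(-qT) = 0.99252805
C = S_0 * exp(-qT) * N(d1) - K * exp(-rT) * N(d2)
N(d1) = 0.45220094; N(d2) = 0.35938521
C = 0.9600 * 0.99252805 * 0.45220094 - 1.0200 * 0.98955493 * 0.35938521 = 0.0681

Answer: Price = 0.0681


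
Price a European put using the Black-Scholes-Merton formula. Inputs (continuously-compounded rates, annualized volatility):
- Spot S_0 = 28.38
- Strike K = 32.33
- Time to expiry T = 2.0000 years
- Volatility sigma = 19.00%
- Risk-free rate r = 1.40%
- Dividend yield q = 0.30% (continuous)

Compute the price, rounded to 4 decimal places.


Answer: Price = 5.0546

Derivation:
d1 = (ln(S/K) + (r - q + 0.5*sigma^2) * T) / (sigma * sqrt(T)) = -0.26874122
d2 = d1 - sigma * sqrt(T) = -0.53744179
exp(-rT) = 0.97238837; exp(-qT) = 0.99401796
P = K * exp(-rT) * N(-d2) - S_0 * exp(-qT) * N(-d1)
N(-d1) = 0.60593558; N(-d2) = 0.70451876
P = 32.3300 * 0.97238837 * 0.70451876 - 28.3800 * 0.99401796 * 0.60593558 = 5.0546


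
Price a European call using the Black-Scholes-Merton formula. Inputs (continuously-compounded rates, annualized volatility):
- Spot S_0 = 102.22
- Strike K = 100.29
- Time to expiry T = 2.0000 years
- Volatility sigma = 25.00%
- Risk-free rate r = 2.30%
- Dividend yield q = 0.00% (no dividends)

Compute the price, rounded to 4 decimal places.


Answer: Price = 17.3428

Derivation:
d1 = (ln(S/K) + (r - q + 0.5*sigma^2) * T) / (sigma * sqrt(T)) = 0.36079802
d2 = d1 - sigma * sqrt(T) = 0.00724463
exp(-rT) = 0.95504196; exp(-qT) = 1.00000000
C = S_0 * exp(-qT) * N(d1) - K * exp(-rT) * N(d2)
N(d1) = 0.64087478; N(d2) = 0.50289016
C = 102.2200 * 1.00000000 * 0.64087478 - 100.2900 * 0.95504196 * 0.50289016 = 17.3428


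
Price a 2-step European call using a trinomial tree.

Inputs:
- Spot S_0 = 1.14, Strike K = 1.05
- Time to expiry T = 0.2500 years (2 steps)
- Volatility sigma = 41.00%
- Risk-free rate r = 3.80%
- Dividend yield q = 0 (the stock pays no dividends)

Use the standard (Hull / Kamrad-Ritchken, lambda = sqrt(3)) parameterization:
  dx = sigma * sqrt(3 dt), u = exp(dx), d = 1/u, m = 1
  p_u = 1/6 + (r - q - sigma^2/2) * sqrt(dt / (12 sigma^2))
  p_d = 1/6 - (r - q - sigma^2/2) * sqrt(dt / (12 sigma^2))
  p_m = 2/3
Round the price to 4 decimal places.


Answer: Price = V(0,0) = 0.1496

Derivation:
dt = T/N = 0.125000; dx = sigma*sqrt(3*dt) = 0.251073
u = exp(dx) = 1.285404; d = 1/u = 0.777966
p_u = 0.155203, p_m = 0.666667, p_d = 0.178130
Discount per step: exp(-r*dt) = 0.995261
Stock lattice S(k, j) with j the centered position index:
  k=0: S(0,+0) = 1.1400
  k=1: S(1,-1) = 0.8869; S(1,+0) = 1.1400; S(1,+1) = 1.4654
  k=2: S(2,-2) = 0.6900; S(2,-1) = 0.8869; S(2,+0) = 1.1400; S(2,+1) = 1.4654; S(2,+2) = 1.8836
Terminal payoffs V(N, j) = max(S_T - K, 0):
  V(2,-2) = 0.000000; V(2,-1) = 0.000000; V(2,+0) = 0.090000; V(2,+1) = 0.415360; V(2,+2) = 0.833579
Backward induction: V(k, j) = exp(-r*dt) * [p_u * V(k+1, j+1) + p_m * V(k+1, j) + p_d * V(k+1, j-1)]
  V(1,-1) = exp(-r*dt) * [p_u*0.090000 + p_m*0.000000 + p_d*0.000000] = 0.013902
  V(1,+0) = exp(-r*dt) * [p_u*0.415360 + p_m*0.090000 + p_d*0.000000] = 0.123875
  V(1,+1) = exp(-r*dt) * [p_u*0.833579 + p_m*0.415360 + p_d*0.090000] = 0.420311
  V(0,+0) = exp(-r*dt) * [p_u*0.420311 + p_m*0.123875 + p_d*0.013902] = 0.149582


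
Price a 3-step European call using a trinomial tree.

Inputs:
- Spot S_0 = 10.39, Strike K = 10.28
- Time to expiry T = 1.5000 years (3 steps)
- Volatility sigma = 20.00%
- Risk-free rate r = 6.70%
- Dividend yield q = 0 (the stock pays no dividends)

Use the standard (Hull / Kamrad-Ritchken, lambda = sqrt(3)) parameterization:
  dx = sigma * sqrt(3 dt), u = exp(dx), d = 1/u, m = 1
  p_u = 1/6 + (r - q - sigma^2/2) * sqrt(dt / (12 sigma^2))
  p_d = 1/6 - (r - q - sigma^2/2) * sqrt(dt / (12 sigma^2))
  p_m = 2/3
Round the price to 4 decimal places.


dt = T/N = 0.500000; dx = sigma*sqrt(3*dt) = 0.244949
u = exp(dx) = 1.277556; d = 1/u = 0.782744
p_u = 0.214636, p_m = 0.666667, p_d = 0.118697
Discount per step: exp(-r*dt) = 0.967055
Stock lattice S(k, j) with j the centered position index:
  k=0: S(0,+0) = 10.3900
  k=1: S(1,-1) = 8.1327; S(1,+0) = 10.3900; S(1,+1) = 13.2738
  k=2: S(2,-2) = 6.3658; S(2,-1) = 8.1327; S(2,+0) = 10.3900; S(2,+1) = 13.2738; S(2,+2) = 16.9580
  k=3: S(3,-3) = 4.9828; S(3,-2) = 6.3658; S(3,-1) = 8.1327; S(3,+0) = 10.3900; S(3,+1) = 13.2738; S(3,+2) = 16.9580; S(3,+3) = 21.6648
Terminal payoffs V(N, j) = max(S_T - K, 0):
  V(3,-3) = 0.000000; V(3,-2) = 0.000000; V(3,-1) = 0.000000; V(3,+0) = 0.110000; V(3,+1) = 2.993808; V(3,+2) = 6.678035; V(3,+3) = 11.384841
Backward induction: V(k, j) = exp(-r*dt) * [p_u * V(k+1, j+1) + p_m * V(k+1, j) + p_d * V(k+1, j-1)]
  V(2,-2) = exp(-r*dt) * [p_u*0.000000 + p_m*0.000000 + p_d*0.000000] = 0.000000
  V(2,-1) = exp(-r*dt) * [p_u*0.110000 + p_m*0.000000 + p_d*0.000000] = 0.022832
  V(2,+0) = exp(-r*dt) * [p_u*2.993808 + p_m*0.110000 + p_d*0.000000] = 0.692326
  V(2,+1) = exp(-r*dt) * [p_u*6.678035 + p_m*2.993808 + p_d*0.110000] = 3.328868
  V(2,+2) = exp(-r*dt) * [p_u*11.384841 + p_m*6.678035 + p_d*2.993808] = 7.012092
  V(1,-1) = exp(-r*dt) * [p_u*0.692326 + p_m*0.022832 + p_d*0.000000] = 0.158422
  V(1,+0) = exp(-r*dt) * [p_u*3.328868 + p_m*0.692326 + p_d*0.022832] = 1.139921
  V(1,+1) = exp(-r*dt) * [p_u*7.012092 + p_m*3.328868 + p_d*0.692326] = 3.681065
  V(0,+0) = exp(-r*dt) * [p_u*3.681065 + p_m*1.139921 + p_d*0.158422] = 1.517155

Answer: Price = V(0,0) = 1.5172


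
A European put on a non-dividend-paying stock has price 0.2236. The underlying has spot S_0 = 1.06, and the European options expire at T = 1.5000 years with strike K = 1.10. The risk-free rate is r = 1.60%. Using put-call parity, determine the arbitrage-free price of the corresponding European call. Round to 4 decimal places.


Answer: Call price = 0.2097

Derivation:
Put-call parity: C - P = S_0 * exp(-qT) - K * exp(-rT).
S_0 * exp(-qT) = 1.0600 * 1.00000000 = 1.06000000
K * exp(-rT) = 1.1000 * 0.97628571 = 1.07391428
C = P + S*exp(-qT) - K*exp(-rT)
C = 0.2236 + 1.06000000 - 1.07391428 = 0.2097


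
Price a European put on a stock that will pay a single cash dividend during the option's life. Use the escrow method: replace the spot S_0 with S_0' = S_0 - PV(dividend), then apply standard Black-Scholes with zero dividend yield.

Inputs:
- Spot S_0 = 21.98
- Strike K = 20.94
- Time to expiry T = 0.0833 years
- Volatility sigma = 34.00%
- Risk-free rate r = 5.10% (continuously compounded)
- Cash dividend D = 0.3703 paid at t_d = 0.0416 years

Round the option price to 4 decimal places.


PV(D) = D * exp(-r * t_d) = 0.3703 * 0.99788065 = 0.36951520
S_0' = S_0 - PV(D) = 21.9800 - 0.36951520 = 21.61048480
d1 = (ln(S_0'/K) + (r + sigma^2/2)*T) / (sigma*sqrt(T)) = 0.41353790
d2 = d1 - sigma*sqrt(T) = 0.31540799
exp(-rT) = 0.99576071
N(-d1) = 0.33960628; N(-d2) = 0.37622595
P = K * exp(-rT) * N(-d2) - S_0' * N(-d1) = 20.9400 * 0.99576071 * 0.37622595 - 21.61048480 * 0.33960628 = 0.5057

Answer: Price = 0.5057
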